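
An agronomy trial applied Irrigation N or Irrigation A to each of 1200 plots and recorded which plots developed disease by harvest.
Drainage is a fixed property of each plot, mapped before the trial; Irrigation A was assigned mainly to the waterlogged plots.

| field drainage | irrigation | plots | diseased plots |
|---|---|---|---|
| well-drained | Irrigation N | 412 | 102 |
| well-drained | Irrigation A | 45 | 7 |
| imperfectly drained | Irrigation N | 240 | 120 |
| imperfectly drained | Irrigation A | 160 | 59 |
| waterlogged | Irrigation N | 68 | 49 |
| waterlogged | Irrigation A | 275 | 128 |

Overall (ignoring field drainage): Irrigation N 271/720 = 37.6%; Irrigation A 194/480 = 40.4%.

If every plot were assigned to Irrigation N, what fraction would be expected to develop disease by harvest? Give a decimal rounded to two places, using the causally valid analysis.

The field drainage-specific comparison favours Irrigation A throughout, but the pooled figures favour Irrigation N. The question is whether to condition on field drainage.
Field drainage differs across irrigations for reasons unrelated to any effect of the irrigation itself, and it separately predicts the outcome — a classic confounder. We must compare within field drainage levels.
Standardising Irrigation N to the population field drainage mix: 0.381·102/412 + 0.333·120/240 + 0.286·49/68 = 0.467.

0.47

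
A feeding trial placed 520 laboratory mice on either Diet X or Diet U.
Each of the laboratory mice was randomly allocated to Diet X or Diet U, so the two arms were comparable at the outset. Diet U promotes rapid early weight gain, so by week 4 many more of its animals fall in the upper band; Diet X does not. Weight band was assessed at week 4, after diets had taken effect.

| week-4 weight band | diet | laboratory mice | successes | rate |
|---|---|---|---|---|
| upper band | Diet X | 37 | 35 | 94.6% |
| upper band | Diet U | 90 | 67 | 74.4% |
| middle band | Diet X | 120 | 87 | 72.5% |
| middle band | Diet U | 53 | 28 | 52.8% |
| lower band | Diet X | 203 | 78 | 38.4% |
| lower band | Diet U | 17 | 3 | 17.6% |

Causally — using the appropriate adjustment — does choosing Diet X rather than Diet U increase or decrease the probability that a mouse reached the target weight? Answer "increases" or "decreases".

Within every week-4 weight band level Diet X has the higher rate, yet pooled Diet U does — Simpson's reversal.
Week-4 weight band is downstream of the diet. One should not condition on a consequence of treatment, so the overall rates are the right comparison.
Pooled: Diet X 55.6% vs Diet U 61.3%; Diet U is higher overall.

decreases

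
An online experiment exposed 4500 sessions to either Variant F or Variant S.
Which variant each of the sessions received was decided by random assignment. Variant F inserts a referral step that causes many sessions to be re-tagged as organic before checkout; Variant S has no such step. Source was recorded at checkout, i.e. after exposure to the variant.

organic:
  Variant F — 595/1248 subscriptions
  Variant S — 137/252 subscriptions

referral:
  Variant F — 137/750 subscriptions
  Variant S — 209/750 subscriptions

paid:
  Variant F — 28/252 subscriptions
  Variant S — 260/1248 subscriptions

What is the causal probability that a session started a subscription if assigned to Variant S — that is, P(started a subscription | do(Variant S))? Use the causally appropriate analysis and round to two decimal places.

The stratified and pooled comparisons disagree (Variant S wins within each traffic source; Variant F wins overall), so the answer turns on the causal role of traffic source.
Traffic source is downstream of the variant. One should not condition on a consequence of treatment, so the overall rates are the right comparison.
So P(outcome | do(Variant S)) is just the pooled rate for Variant S: 606/2250 = 0.269.

0.27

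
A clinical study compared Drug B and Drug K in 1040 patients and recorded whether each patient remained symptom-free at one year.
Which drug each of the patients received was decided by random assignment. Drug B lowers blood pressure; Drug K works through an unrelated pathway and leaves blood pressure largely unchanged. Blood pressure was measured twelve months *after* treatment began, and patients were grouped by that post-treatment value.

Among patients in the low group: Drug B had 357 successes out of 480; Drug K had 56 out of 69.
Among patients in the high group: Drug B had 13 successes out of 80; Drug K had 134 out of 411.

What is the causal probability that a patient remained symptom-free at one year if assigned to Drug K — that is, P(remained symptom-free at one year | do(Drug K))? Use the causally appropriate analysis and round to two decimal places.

0.40

Blood pressure lies on the pathway drug → blood pressure → outcome, so adjusting for it blocks the indirect effect. For the total causal effect of drug, use the unadjusted pooled rates.
So P(outcome | do(Drug K)) is just the pooled rate for Drug K: 190/480 = 0.396.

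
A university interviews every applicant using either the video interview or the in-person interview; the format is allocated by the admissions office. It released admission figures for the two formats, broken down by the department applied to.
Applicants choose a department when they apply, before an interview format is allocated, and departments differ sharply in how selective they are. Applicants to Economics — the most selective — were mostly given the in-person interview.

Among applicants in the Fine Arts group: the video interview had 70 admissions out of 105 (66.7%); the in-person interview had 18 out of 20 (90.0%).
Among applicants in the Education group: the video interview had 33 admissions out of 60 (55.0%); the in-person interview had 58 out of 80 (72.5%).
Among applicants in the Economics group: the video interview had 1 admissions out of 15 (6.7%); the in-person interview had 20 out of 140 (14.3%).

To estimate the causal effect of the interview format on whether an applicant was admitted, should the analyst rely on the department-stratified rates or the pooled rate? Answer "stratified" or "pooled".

stratified

The stratified and pooled comparisons disagree (the in-person interview wins within each department; the video interview wins overall), so the answer turns on the causal role of department.
Department is set before the interview format has any effect — it is not caused by the interview format — and it independently drives the outcome. That makes it a confounder, so the causal comparison is within department levels.
Within each level — Fine Arts: 66.7% vs 90.0%; Education: 55.0% vs 72.5%; Economics: 6.7% vs 14.3% — the in-person interview is higher every time.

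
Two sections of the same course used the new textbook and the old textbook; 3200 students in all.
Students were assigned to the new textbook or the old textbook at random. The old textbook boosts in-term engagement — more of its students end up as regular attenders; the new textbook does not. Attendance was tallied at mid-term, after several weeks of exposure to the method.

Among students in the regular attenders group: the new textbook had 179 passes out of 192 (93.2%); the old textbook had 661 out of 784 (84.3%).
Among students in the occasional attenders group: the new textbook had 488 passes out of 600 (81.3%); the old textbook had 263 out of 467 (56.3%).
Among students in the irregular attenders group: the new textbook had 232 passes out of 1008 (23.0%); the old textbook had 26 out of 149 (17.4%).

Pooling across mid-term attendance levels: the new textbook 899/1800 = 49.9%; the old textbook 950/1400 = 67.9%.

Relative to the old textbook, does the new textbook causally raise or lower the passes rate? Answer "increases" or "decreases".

decreases

Because the teaching method influences mid-term attendance, mid-term attendance is a post-treatment mediator, not a confounder. Stratifying on it would bias the estimate; the causal effect is the crude pooled difference.
Pooled: the new textbook 49.9% vs the old textbook 67.9%; the old textbook is higher overall.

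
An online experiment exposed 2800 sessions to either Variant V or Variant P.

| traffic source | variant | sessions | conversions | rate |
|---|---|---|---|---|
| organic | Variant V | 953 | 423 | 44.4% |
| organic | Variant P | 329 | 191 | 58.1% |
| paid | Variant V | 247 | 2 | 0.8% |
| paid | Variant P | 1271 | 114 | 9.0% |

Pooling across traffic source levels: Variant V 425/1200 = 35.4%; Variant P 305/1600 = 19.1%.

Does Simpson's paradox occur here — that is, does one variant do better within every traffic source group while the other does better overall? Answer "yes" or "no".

Within each traffic source level (organic 44.4% vs 58.1%; paid 0.8% vs 9.0%), Variant P has the higher rate every time. Pooled: 35.4% vs 19.1% — Variant V has the higher rate overall. The two comparisons disagree.

yes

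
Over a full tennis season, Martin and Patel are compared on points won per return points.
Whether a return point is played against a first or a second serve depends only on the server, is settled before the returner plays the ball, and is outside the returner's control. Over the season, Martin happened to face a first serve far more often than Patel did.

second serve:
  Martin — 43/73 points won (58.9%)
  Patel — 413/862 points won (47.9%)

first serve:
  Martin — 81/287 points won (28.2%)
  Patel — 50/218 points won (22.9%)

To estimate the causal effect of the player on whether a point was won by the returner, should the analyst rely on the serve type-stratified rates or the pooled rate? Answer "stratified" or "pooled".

Within every serve type level Martin has the higher rate, yet pooled Patel does — Simpson's reversal.
Serve type satisfies the back-door criterion: it is not a descendant of the player, and it blocks the spurious path from player to outcome. Adjusting for it (i.e., using the within-serve type rates) gives the causal effect.
Within each level — second serve: 58.9% vs 47.9%; first serve: 28.2% vs 22.9% — Martin is higher every time.

stratified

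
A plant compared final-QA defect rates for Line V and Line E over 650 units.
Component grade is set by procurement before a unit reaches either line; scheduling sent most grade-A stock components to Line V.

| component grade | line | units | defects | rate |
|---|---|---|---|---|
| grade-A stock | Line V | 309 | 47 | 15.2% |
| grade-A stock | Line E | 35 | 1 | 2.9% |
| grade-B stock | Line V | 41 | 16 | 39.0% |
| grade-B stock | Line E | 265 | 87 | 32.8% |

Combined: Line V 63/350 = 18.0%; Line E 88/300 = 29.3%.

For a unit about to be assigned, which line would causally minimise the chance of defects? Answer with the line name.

The imbalance in component grade arose from how units were allocated, not from anything the line did; and component grade independently affects the outcome. The pooled gap is confounded — condition on component grade.
Within each level — grade-A stock: 15.2% vs 2.9%; grade-B stock: 39.0% vs 32.8% — Line E is lower every time.

Line E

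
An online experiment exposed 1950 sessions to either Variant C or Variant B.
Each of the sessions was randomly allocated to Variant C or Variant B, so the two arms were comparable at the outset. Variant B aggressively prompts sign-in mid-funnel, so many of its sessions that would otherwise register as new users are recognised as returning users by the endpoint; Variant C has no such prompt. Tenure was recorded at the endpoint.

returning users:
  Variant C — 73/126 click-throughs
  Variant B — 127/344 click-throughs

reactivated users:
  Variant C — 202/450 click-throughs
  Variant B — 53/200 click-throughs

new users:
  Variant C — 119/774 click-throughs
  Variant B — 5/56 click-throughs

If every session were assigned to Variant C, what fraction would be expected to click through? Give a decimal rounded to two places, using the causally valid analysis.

0.29

User tenure is downstream of the variant. One should not condition on a consequence of treatment, so the overall rates are the right comparison.
So P(outcome | do(Variant C)) is just the pooled rate for Variant C: 394/1350 = 0.292.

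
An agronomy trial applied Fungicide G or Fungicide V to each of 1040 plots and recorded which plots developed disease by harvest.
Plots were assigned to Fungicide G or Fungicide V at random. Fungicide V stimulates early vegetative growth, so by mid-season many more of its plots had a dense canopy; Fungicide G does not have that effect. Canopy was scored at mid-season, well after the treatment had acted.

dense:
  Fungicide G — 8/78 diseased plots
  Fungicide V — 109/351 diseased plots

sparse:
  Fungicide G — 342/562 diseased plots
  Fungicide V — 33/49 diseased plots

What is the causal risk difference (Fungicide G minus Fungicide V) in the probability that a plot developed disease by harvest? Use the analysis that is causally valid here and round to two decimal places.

The distribution of mid-season canopy is itself part of what the fungicide does — it is an intermediate outcome. Holding it fixed would remove that part of the effect; the total effect is the pooled difference.
The causal difference is the pooled difference: 0.547 − 0.355 = +0.192.

+0.19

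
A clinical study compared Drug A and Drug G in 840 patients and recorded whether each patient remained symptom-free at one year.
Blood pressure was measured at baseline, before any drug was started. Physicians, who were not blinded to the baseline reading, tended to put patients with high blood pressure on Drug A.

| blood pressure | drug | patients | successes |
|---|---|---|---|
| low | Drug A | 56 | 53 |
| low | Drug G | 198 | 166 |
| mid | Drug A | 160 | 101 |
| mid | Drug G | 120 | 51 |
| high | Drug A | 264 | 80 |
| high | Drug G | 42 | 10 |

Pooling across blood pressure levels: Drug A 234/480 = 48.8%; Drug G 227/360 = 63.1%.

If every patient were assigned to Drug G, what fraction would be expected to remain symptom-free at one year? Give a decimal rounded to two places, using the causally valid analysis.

0.48

Blood pressure satisfies the back-door criterion: it is not a descendant of the drug, and it blocks the spurious path from drug to outcome. Adjusting for it (i.e., using the within-blood pressure rates) gives the causal effect.
Standardising Drug G to the population blood pressure mix: 0.302·166/198 + 0.333·51/120 + 0.364·10/42 = 0.482.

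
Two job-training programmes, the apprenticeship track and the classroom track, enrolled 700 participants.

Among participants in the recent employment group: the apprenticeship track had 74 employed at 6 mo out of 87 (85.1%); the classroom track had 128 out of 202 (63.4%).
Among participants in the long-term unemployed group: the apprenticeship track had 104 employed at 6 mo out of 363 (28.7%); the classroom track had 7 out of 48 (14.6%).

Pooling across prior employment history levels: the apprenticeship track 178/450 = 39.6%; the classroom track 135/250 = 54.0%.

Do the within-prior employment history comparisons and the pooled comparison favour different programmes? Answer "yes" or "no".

yes

Within each prior employment history level (recent employment 85.1% vs 63.4%; long-term unemployed 28.7% vs 14.6%), the apprenticeship track has the higher rate every time. Pooled: 39.6% vs 54.0% — the classroom track has the higher rate overall. The two comparisons disagree.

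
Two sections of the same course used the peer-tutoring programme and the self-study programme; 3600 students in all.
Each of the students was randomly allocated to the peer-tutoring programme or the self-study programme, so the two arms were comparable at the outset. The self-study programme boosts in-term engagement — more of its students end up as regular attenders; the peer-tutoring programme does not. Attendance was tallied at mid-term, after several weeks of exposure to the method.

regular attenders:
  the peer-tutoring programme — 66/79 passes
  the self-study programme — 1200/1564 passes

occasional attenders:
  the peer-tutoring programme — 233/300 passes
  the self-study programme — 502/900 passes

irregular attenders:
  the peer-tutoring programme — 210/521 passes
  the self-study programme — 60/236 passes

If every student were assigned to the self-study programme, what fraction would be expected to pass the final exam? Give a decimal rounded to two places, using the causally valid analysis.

0.65

Within every mid-term attendance level the peer-tutoring programme has the higher rate, yet pooled the self-study programme does — Simpson's reversal.
Mid-term attendance is downstream of the teaching method. One should not condition on a consequence of treatment, so the overall rates are the right comparison.
So P(outcome | do(the self-study programme)) is just the pooled rate for the self-study programme: 1762/2700 = 0.653.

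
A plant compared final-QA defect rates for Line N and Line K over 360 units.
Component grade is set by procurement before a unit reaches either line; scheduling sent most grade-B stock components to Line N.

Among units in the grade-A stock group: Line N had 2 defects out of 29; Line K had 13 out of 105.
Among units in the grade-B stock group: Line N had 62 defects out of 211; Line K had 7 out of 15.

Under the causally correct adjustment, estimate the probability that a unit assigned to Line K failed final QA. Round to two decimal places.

0.34

The imbalance in component grade arose from how units were allocated, not from anything the line did; and component grade independently affects the outcome. The pooled gap is confounded — condition on component grade.
Standardising Line K to the population component grade mix: 0.372·13/105 + 0.628·7/15 = 0.339.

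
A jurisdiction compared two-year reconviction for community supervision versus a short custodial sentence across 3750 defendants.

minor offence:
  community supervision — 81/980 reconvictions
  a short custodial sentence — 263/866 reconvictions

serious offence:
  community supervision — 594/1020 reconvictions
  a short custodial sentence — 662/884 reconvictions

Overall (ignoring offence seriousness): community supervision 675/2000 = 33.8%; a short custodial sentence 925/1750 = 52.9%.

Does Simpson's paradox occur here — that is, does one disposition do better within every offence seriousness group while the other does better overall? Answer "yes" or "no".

Within each offence seriousness level (minor offence 8.3% vs 30.4%; serious offence 58.2% vs 74.9%), community supervision has the lower rate every time. Pooled: 33.8% vs 52.9% — community supervision has the lower rate overall. They agree.

no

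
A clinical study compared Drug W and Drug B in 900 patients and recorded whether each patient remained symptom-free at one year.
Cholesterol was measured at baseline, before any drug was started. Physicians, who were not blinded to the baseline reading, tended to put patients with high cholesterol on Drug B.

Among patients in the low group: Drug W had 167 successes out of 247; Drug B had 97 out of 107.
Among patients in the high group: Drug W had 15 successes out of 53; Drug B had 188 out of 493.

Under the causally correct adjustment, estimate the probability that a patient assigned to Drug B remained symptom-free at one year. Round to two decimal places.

Cholesterol differs across drugs for reasons unrelated to any effect of the drug itself, and it separately predicts the outcome — a classic confounder. We must compare within cholesterol levels.
Standardising Drug B to the population cholesterol mix: 0.393·97/107 + 0.607·188/493 = 0.588.

0.59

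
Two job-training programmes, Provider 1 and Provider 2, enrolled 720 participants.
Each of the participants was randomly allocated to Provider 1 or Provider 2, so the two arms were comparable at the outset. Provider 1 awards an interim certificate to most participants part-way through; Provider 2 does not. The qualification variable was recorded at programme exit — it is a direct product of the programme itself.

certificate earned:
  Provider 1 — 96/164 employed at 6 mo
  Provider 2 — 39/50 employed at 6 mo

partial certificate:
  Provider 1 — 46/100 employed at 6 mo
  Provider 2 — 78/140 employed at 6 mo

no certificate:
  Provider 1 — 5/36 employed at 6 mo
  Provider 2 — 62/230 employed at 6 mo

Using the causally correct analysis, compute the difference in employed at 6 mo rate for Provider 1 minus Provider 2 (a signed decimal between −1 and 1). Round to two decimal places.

The qualification attained during the programme-specific comparison favours Provider 2 throughout, but the pooled figures favour Provider 1. The question is whether to condition on qualification attained during the programme.
Because the programme influences qualification attained during the programme, qualification attained during the programme is a post-treatment mediator, not a confounder. Stratifying on it would bias the estimate; the causal effect is the crude pooled difference.
The causal difference is the pooled difference: 0.490 − 0.426 = +0.064.

+0.06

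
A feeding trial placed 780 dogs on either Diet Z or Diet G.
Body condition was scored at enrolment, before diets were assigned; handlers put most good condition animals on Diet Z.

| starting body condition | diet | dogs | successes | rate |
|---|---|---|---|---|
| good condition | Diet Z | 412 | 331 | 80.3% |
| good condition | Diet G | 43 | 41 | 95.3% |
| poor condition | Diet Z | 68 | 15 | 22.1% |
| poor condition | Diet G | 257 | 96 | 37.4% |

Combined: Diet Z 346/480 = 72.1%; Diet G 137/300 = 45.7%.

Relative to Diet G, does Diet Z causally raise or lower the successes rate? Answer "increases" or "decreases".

decreases

Starting body condition is set before the diet has any effect — it is not caused by the diet — and it independently drives the outcome. That makes it a confounder, so the causal comparison is within starting body condition levels.
Within each level — good condition: 80.3% vs 95.3%; poor condition: 22.1% vs 37.4% — Diet G is higher every time.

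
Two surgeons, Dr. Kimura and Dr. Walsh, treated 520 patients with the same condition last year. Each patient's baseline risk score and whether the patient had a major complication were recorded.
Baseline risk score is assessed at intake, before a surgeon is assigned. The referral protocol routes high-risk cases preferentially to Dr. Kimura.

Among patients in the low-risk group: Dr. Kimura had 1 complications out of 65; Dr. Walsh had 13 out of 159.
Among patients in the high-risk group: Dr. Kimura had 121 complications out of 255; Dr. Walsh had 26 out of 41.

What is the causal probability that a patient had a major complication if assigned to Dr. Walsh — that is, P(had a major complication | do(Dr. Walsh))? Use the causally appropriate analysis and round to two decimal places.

Baseline risk score differs across surgeons for reasons unrelated to any effect of the surgeon itself, and it separately predicts the outcome — a classic confounder. We must compare within baseline risk score levels.
Standardising Dr. Walsh to the population baseline risk score mix: 0.431·13/159 + 0.569·26/41 = 0.396.

0.40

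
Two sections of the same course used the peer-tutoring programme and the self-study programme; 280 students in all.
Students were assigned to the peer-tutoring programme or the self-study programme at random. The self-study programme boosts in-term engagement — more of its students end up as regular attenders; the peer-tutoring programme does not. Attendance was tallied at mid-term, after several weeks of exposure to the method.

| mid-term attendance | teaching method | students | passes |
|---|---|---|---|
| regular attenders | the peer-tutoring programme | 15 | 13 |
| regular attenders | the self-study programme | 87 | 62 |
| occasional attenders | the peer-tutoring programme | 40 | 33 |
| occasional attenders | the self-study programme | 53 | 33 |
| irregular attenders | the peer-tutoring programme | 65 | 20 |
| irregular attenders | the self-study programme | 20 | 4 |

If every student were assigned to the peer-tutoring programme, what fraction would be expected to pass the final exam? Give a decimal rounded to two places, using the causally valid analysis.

0.55

Within every mid-term attendance level the peer-tutoring programme has the higher rate, yet pooled the self-study programme does — Simpson's reversal.
Mid-term attendance lies on the pathway teaching method → mid-term attendance → outcome, so adjusting for it blocks the indirect effect. For the total causal effect of teaching method, use the unadjusted pooled rates.
So P(outcome | do(the peer-tutoring programme)) is just the pooled rate for the peer-tutoring programme: 66/120 = 0.550.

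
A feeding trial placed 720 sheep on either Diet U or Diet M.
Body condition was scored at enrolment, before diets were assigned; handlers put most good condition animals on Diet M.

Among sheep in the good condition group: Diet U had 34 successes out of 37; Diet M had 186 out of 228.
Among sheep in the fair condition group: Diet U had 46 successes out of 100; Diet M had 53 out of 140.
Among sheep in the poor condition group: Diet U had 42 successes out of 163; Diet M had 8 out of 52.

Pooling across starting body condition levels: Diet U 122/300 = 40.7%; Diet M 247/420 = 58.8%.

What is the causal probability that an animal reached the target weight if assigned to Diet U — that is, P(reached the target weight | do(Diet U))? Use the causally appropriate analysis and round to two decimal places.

Starting body condition differs across diets for reasons unrelated to any effect of the diet itself, and it separately predicts the outcome — a classic confounder. We must compare within starting body condition levels.
Standardising Diet U to the population starting body condition mix: 0.368·34/37 + 0.333·46/100 + 0.299·42/163 = 0.568.

0.57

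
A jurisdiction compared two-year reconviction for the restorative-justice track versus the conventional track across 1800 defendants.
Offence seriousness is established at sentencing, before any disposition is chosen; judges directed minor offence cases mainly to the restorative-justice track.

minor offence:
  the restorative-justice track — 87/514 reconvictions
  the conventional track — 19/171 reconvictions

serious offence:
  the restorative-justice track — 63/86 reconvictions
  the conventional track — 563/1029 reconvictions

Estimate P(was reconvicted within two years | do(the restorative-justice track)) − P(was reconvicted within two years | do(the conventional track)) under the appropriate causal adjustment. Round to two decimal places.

+0.14

Offence seriousness differs across dispositions for reasons unrelated to any effect of the disposition itself, and it separately predicts the outcome — a classic confounder. We must compare within offence seriousness levels.
Adjusting over the population distribution of offence seriousness: 0.381·(0.169−0.111) + 0.619·(0.733−0.547) = +0.137.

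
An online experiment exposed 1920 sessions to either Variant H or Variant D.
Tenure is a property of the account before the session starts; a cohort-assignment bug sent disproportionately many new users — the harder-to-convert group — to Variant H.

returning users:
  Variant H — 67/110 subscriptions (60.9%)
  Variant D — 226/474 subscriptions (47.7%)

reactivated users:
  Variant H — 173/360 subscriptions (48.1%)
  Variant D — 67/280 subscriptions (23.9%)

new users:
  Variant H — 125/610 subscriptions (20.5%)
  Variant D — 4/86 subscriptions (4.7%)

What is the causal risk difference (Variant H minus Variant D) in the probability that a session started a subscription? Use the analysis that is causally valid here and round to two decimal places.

User tenure differs across variants for reasons unrelated to any effect of the variant itself, and it separately predicts the outcome — a classic confounder. We must compare within user tenure levels.
Adjusting over the population distribution of user tenure: 0.304·(0.609−0.477) + 0.333·(0.481−0.239) + 0.362·(0.205−0.047) = +0.178.

+0.18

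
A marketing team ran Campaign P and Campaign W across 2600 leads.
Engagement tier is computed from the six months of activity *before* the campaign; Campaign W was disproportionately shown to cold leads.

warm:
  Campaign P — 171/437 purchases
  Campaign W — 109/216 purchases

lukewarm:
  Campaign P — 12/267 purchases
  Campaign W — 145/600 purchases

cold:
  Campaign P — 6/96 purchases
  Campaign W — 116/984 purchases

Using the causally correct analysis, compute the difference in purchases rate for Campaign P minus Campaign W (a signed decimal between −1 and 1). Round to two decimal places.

-0.12

Campaign W is higher inside every engagement tier stratum but Campaign P is higher in aggregate. Whether to stratify depends on how engagement tier relates to the campaign.
The imbalance in engagement tier arose from how leads were allocated, not from anything the campaign did; and engagement tier independently affects the outcome. The pooled gap is confounded — condition on engagement tier.
Adjusting over the population distribution of engagement tier: 0.251·(0.391−0.505) + 0.333·(0.045−0.242) + 0.415·(0.062−0.118) = -0.117.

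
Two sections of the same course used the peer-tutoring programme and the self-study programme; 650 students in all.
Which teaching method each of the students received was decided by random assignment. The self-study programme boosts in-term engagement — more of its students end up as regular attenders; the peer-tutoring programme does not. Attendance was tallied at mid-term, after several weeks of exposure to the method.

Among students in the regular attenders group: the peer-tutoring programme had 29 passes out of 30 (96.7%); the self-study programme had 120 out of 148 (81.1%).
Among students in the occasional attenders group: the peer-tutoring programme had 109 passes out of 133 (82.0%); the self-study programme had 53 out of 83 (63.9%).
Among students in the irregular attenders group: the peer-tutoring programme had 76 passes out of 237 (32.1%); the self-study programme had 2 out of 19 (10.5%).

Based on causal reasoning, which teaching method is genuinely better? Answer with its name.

the self-study programme

Because the teaching method influences mid-term attendance, mid-term attendance is a post-treatment mediator, not a confounder. Stratifying on it would bias the estimate; the causal effect is the crude pooled difference.
Pooled: the peer-tutoring programme 53.5% vs the self-study programme 70.0%; the self-study programme is higher overall.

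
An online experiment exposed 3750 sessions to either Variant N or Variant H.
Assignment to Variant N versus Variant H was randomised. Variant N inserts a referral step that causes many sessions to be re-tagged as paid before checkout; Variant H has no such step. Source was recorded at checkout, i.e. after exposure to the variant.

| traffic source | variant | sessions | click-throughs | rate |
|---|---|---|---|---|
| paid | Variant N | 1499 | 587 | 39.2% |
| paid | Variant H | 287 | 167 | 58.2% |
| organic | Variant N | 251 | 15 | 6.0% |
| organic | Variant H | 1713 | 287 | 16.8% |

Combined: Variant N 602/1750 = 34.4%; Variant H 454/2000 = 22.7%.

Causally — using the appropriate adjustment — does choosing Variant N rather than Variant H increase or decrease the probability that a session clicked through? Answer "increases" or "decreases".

The stratified and pooled comparisons disagree (Variant H wins within each traffic source; Variant N wins overall), so the answer turns on the causal role of traffic source.
Traffic source is recorded after the variant and is itself shifted by it — it sits on the causal path from variant to outcome. Conditioning on a mediator would strip out part of the effect we want; the pooled comparison gives the total causal effect.
Pooled: Variant N 34.4% vs Variant H 22.7%; Variant N is higher overall.

increases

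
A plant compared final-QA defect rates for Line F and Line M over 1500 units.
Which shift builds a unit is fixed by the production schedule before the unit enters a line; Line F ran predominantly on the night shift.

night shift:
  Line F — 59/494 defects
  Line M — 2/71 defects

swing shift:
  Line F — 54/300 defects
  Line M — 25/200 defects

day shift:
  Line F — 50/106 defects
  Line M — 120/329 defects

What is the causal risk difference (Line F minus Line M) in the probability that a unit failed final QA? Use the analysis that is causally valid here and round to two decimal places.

Line M is lower inside every shift stratum but Line F is lower in aggregate. Whether to stratify depends on how shift relates to the line.
Since shift is a pre-existing factor (not a product of the line) and it affects the outcome on its own, it is a confounder. The stratified rates, not the pooled rate, identify the causal effect.
Adjusting over the population distribution of shift: 0.377·(0.119−0.028) + 0.333·(0.180−0.125) + 0.290·(0.472−0.365) = +0.084.

+0.08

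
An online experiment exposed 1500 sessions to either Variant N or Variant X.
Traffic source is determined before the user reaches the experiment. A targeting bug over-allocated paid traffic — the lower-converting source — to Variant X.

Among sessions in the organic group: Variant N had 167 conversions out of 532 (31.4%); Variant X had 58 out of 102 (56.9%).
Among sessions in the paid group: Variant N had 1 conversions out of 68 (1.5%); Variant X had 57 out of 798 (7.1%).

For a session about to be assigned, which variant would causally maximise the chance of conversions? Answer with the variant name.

Variant X

The stratified and pooled comparisons disagree (Variant X wins within each traffic source; Variant N wins overall), so the answer turns on the causal role of traffic source.
Traffic source is set before the variant has any effect — it is not caused by the variant — and it independently drives the outcome. That makes it a confounder, so the causal comparison is within traffic source levels.
Within each level — organic: 31.4% vs 56.9%; paid: 1.5% vs 7.1% — Variant X is higher every time.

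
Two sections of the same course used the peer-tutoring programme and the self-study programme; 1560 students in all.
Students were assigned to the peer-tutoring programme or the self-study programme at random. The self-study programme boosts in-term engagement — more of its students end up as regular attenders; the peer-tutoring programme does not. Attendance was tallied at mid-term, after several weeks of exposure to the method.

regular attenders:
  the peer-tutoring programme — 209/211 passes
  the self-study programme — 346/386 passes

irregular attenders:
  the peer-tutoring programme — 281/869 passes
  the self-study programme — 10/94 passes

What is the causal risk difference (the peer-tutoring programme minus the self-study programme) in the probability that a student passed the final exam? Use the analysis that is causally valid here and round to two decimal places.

-0.29

the peer-tutoring programme is higher inside every mid-term attendance stratum but the self-study programme is higher in aggregate. Whether to stratify depends on how mid-term attendance relates to the teaching method.
Because the teaching method influences mid-term attendance, mid-term attendance is a post-treatment mediator, not a confounder. Stratifying on it would bias the estimate; the causal effect is the crude pooled difference.
The causal difference is the pooled difference: 0.454 − 0.742 = -0.288.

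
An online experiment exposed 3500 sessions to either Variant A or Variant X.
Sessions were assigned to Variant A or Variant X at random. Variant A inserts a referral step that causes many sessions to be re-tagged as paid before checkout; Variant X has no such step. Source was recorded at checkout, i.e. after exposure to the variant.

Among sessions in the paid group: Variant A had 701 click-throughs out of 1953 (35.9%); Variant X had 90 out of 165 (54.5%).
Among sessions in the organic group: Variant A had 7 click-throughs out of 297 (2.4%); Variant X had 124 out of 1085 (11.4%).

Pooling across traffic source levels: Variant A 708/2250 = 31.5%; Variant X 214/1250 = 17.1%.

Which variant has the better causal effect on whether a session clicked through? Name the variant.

Traffic source is downstream of the variant. One should not condition on a consequence of treatment, so the overall rates are the right comparison.
Pooled: Variant A 31.5% vs Variant X 17.1%; Variant A is higher overall.

Variant A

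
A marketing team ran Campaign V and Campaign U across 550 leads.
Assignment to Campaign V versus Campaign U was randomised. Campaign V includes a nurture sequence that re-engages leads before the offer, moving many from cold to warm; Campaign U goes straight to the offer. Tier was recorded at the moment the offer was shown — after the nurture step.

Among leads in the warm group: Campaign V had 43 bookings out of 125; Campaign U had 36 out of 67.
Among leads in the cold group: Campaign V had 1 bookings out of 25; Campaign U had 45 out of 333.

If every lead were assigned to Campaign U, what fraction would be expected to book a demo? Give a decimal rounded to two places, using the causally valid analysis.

Engagement tier is downstream of the campaign. One should not condition on a consequence of treatment, so the overall rates are the right comparison.
So P(outcome | do(Campaign U)) is just the pooled rate for Campaign U: 81/400 = 0.203.

0.20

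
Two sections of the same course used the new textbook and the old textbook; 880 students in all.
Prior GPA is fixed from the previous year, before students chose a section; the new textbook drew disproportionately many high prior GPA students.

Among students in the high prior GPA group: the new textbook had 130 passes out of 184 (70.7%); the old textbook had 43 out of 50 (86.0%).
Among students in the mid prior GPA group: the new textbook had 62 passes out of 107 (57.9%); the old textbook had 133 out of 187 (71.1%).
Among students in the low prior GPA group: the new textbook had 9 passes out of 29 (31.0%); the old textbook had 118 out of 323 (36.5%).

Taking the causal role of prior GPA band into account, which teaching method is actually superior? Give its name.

the old textbook

The prior GPA band-specific comparison favours the old textbook throughout, but the pooled figures favour the new textbook. The question is whether to condition on prior GPA band.
Here prior GPA band is a common cause — it drives both which teaching method a case falls under and the outcome. The crude comparison mixes populations; the stratum-specific rates are the causally relevant ones.
Within each level — high prior GPA: 70.7% vs 86.0%; mid prior GPA: 57.9% vs 71.1%; low prior GPA: 31.0% vs 36.5% — the old textbook is higher every time.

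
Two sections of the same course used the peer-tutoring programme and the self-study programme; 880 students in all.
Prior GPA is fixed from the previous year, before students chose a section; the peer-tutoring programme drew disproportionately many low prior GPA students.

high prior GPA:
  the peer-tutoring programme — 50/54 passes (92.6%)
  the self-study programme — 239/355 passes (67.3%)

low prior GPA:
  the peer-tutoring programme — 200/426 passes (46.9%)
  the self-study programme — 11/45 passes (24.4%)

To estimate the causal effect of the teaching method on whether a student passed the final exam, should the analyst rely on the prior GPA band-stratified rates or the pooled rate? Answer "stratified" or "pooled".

stratified

Nothing the teaching method does changes prior GPA band; the imbalance is an allocation artefact. With prior GPA band also predicting the outcome, the pooled figure is confounded, and the within-stratum comparison is the causal one.
Within each level — high prior GPA: 92.6% vs 67.3%; low prior GPA: 46.9% vs 24.4% — the peer-tutoring programme is higher every time.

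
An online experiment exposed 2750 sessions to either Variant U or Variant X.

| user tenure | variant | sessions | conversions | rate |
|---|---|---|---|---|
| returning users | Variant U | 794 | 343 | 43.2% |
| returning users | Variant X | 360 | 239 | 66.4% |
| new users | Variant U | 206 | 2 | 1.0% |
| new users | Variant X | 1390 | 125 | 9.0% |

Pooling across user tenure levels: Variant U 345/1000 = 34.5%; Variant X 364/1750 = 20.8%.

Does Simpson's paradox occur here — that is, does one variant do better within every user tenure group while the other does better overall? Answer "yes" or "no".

Within each user tenure level (returning users 43.2% vs 66.4%; new users 1.0% vs 9.0%), Variant X has the higher rate every time. Pooled: 34.5% vs 20.8% — Variant U has the higher rate overall. The two comparisons disagree.

yes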